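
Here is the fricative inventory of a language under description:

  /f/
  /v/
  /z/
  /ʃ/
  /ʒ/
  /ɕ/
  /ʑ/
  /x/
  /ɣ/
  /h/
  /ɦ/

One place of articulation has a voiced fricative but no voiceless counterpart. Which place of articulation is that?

place of articulation  voiceless  voiced  
labiodental       f         v       
alveolar          —         z       
postalveolar      ʃ         ʒ       
alveolo-palatal   ɕ         ʑ       
velar             x         ɣ       
glottal           h         ɦ       
Every place of articulation has a voiceless member except alveolar, where /s/ would be expected.

alveolar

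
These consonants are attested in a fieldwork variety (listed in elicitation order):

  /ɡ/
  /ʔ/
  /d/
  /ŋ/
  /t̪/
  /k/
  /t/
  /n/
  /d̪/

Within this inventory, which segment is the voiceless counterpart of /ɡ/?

/k/

/ɡ/ is a voiced velar stop.
The voiceless counterpart is a voiceless velar stop — in this inventory, /k/.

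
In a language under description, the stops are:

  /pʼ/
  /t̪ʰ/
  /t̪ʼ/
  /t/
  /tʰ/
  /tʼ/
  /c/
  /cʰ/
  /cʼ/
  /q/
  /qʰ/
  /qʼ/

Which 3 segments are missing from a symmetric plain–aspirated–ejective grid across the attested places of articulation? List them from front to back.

/p/, /pʰ/, /t̪/

place of articulation  plain     aspirated  ejective
bilabial          —         —         pʼ      
dental            —         t̪ʰ       t̪ʼ     
alveolar          t         tʰ        tʼ      
palatal           c         cʰ        cʼ      
uvular            q         qʰ        qʼ      
Gaps, from front to back: bilabial lacks plain (/p/); bilabial lacks aspirated (/pʰ/); dental lacks plain (/t̪/).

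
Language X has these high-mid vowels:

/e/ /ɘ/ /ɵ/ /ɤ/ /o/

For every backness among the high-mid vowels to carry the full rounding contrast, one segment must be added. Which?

backness          unrounded  rounded 
front             e         —       
central           ɘ         ɵ       
back              ɤ         o       
The front row has no rounded member, so the gap is the front rounded vowel /ø/.

/ø/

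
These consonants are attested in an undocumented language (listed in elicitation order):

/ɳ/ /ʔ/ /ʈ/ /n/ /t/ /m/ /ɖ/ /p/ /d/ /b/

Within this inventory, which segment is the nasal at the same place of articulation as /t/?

/n/

/t/ is a voiceless alveolar stop.
The nasal at the same place is an alveolar nasal — in this inventory, /n/.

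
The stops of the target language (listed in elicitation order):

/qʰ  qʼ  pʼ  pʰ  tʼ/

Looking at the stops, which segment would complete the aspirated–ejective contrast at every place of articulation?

/tʰ/

Aspirated: /pʰ/ (bilabial), /qʰ/ (uvular).
Ejective: /pʼ/ (bilabial), /tʼ/ (alveolar), /qʼ/ (uvular).
The alveolar row has no aspirated member, so the gap is the aspirated alveolar stop /tʰ/.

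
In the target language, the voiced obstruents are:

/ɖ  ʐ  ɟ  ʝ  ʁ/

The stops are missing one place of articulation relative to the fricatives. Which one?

Stop: /ɖ/ (retroflex), /ɟ/ (palatal).
Fricative: /ʐ/ (retroflex), /ʝ/ (palatal), /ʁ/ (uvular).
Every place of articulation has a stop member except uvular, where /ɢ/ would be expected.

uvular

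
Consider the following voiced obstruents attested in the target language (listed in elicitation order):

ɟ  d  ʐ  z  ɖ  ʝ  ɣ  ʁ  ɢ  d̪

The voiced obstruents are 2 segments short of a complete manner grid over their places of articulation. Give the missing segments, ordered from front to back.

dental: stop /d̪/, fricative —.
alveolar: stop /d/, fricative /z/.
retroflex: stop /ɖ/, fricative /ʐ/.
palatal: stop /ɟ/, fricative /ʝ/.
velar: stop —, fricative /ɣ/.
uvular: stop /ɢ/, fricative /ʁ/.
Gaps, from front to back: dental lacks fricative (/ð/); velar lacks stop (/ɡ/).

/ð/, /ɡ/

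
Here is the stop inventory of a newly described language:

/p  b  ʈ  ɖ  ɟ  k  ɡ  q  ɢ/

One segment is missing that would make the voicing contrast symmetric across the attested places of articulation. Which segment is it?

bilabial: voiceless /p/, voiced /b/.
retroflex: voiceless /ʈ/, voiced /ɖ/.
palatal: voiceless —, voiced /ɟ/.
velar: voiceless /k/, voiced /ɡ/.
uvular: voiceless /q/, voiced /ɢ/.
The palatal row has no voiceless member, so the gap is the voiceless palatal stop /c/.

/c/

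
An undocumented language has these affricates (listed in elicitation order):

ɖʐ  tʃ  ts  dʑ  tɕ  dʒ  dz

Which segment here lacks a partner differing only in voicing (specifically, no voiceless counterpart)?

Alveolar: /ts/ ~ /dz/
Postalveolar: /tʃ/ ~ /dʒ/
Alveolo-palatal: /tɕ/ ~ /dʑ/
Retroflex: only /ɖʐ/ (voiced); no voiceless partner.
So /ɖʐ/ is the unpaired segment.

/ɖʐ/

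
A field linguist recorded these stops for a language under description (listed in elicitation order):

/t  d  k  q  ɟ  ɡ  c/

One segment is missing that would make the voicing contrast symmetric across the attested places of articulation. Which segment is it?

/ɢ/

alveolar: voiceless /t/, voiced /d/.
palatal: voiceless /c/, voiced /ɟ/.
velar: voiceless /k/, voiced /ɡ/.
uvular: voiceless /q/, voiced —.
The uvular row has no voiced member, so the gap is the voiced uvular stop /ɢ/.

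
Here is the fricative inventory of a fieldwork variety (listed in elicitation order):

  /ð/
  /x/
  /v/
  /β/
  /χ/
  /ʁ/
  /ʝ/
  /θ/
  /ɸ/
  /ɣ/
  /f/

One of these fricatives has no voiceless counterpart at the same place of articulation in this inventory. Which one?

Bilabial: /ɸ/ ~ /β/
Labiodental: /f/ ~ /v/
Dental: /θ/ ~ /ð/
Velar: /x/ ~ /ɣ/
Uvular: /χ/ ~ /ʁ/
Palatal: only /ʝ/ (voiced); no voiceless partner.
So /ʝ/ is the unpaired segment.

/ʝ/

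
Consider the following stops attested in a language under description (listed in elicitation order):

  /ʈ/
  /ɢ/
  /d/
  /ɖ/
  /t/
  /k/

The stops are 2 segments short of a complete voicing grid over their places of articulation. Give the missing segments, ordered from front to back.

/ɡ/, /q/

place of articulation  voiceless  voiced  
alveolar          t         d       
retroflex         ʈ         ɖ       
velar             k         —       
uvular            —         ɢ       
Gaps, from front to back: velar lacks voiced (/ɡ/); uvular lacks voiceless (/q/).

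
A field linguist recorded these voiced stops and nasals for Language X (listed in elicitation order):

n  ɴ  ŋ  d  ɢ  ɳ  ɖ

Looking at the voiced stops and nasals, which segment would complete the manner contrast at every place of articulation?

alveolar: oral stop /d/, nasal /n/.
retroflex: oral stop /ɖ/, nasal /ɳ/.
velar: oral stop —, nasal /ŋ/.
uvular: oral stop /ɢ/, nasal /ɴ/.
The velar row has no oral stop member, so the gap is the velar oral stop /ɡ/.

/ɡ/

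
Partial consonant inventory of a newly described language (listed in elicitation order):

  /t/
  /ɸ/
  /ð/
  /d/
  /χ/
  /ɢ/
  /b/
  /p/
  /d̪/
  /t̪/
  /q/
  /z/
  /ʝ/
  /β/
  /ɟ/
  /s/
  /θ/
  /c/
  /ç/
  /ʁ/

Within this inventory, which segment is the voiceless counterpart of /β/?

/β/ is a voiced bilabial fricative.
The voiceless counterpart is a voiceless bilabial fricative — in this inventory, /ɸ/.

/ɸ/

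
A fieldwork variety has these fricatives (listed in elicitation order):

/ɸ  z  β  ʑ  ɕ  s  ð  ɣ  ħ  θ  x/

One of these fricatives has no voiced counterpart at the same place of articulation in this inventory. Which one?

/ħ/

Bilabial: /ɸ/ ~ /β/
Dental: /θ/ ~ /ð/
Alveolar: /s/ ~ /z/
Alveolo-palatal: /ɕ/ ~ /ʑ/
Velar: /x/ ~ /ɣ/
Pharyngeal: only /ħ/ (voiceless); no voiced partner.
So /ħ/ is the unpaired segment.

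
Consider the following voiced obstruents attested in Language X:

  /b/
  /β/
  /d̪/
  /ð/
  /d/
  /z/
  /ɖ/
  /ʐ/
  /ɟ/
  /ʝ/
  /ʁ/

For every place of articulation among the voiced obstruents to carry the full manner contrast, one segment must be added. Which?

place of articulation  stop      fricative
bilabial          b         β       
dental            d̪        ð       
alveolar          d         z       
retroflex         ɖ         ʐ       
palatal           ɟ         ʝ       
uvular            —         ʁ       
The uvular row has no stop member, so the gap is the uvular stop /ɢ/.

/ɢ/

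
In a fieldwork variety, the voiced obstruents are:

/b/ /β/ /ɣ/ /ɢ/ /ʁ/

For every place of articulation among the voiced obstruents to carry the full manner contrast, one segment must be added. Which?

/ɡ/

Stop: /b/ (bilabial), /ɢ/ (uvular).
Fricative: /β/ (bilabial), /ɣ/ (velar), /ʁ/ (uvular).
The velar row has no stop member, so the gap is the velar stop /ɡ/.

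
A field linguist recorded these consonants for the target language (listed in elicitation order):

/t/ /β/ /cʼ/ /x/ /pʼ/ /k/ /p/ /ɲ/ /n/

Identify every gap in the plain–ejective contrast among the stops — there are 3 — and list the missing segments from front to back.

place of articulation  plain     ejective
bilabial          p         pʼ      
alveolar          t         —       
palatal           —         cʼ      
velar             k         —       
Gaps, from front to back: alveolar lacks ejective (/tʼ/); palatal lacks plain (/c/); velar lacks ejective (/kʼ/).

/tʼ/, /c/, /kʼ/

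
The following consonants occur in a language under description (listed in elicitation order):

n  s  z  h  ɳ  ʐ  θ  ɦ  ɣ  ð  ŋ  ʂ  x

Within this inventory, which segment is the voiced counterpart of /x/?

/x/ is a voiceless velar fricative.
The voiced counterpart is a voiced velar fricative — in this inventory, /ɣ/.

/ɣ/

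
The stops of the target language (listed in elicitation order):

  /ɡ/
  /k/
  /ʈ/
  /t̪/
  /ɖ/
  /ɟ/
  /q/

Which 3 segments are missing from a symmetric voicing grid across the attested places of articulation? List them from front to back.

place of articulation  voiceless  voiced  
dental            t̪        —       
retroflex         ʈ         ɖ       
palatal           —         ɟ       
velar             k         ɡ       
uvular            q         —       
Gaps, from front to back: dental lacks voiced (/d̪/); palatal lacks voiceless (/c/); uvular lacks voiced (/ɢ/).

/d̪/, /c/, /ɢ/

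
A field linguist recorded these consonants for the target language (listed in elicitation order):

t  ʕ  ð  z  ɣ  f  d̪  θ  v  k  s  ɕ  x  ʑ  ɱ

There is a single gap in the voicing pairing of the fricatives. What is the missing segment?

Voiceless: /f/ (labiodental), /θ/ (dental), /s/ (alveolar), /ɕ/ (alveolo-palatal), /x/ (velar).
Voiced: /v/ (labiodental), /ð/ (dental), /z/ (alveolar), /ʑ/ (alveolo-palatal), /ɣ/ (velar), /ʕ/ (pharyngeal).
The pharyngeal row has no voiceless member, so the gap is the voiceless pharyngeal fricative /ħ/.

/ħ/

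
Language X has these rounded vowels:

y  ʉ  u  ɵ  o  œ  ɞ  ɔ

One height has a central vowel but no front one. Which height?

high-mid

Front: /y/ (high), /œ/ (low-mid).
Central: /ʉ/ (high), /ɵ/ (high-mid), /ɞ/ (low-mid).
Back: /u/ (high), /o/ (high-mid), /ɔ/ (low-mid).
Every height has a front member except high-mid, where /ø/ would be expected.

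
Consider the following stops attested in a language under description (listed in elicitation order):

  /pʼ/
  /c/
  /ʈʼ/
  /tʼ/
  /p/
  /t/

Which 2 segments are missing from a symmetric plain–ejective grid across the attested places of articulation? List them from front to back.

/ʈ/, /cʼ/

place of articulation  plain     ejective
bilabial          p         pʼ      
alveolar          t         tʼ      
retroflex         —         ʈʼ      
palatal           c         —       
Gaps, from front to back: retroflex lacks plain (/ʈ/); palatal lacks ejective (/cʼ/).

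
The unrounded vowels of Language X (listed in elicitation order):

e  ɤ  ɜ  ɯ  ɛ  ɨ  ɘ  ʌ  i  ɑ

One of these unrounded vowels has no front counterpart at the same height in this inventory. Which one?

/ɑ/

High: /i/ ~ /ɨ/ ~ /ɯ/
High-mid: /e/ ~ /ɘ/ ~ /ɤ/
Low-mid: /ɛ/ ~ /ɜ/ ~ /ʌ/
Low: only /ɑ/ (back); no front partner.
So /ɑ/ is the unpaired segment.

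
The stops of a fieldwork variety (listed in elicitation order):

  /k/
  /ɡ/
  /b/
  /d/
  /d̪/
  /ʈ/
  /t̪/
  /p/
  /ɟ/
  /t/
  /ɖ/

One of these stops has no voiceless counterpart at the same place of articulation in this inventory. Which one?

/ɟ/

Bilabial: /p/ ~ /b/
Dental: /t̪/ ~ /d̪/
Alveolar: /t/ ~ /d/
Retroflex: /ʈ/ ~ /ɖ/
Velar: /k/ ~ /ɡ/
Palatal: only /ɟ/ (voiced); no voiceless partner.
So /ɟ/ is the unpaired segment.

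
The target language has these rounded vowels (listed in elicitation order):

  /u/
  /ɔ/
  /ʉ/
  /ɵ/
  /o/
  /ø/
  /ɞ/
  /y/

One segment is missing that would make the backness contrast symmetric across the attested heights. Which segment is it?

height            front     central   back    
high              y         ʉ         u       
high-mid          ø         ɵ         o       
low-mid           —         ɞ         ɔ       
The low-mid row has no front member, so the gap is the low-mid front rounded vowel /œ/.

/œ/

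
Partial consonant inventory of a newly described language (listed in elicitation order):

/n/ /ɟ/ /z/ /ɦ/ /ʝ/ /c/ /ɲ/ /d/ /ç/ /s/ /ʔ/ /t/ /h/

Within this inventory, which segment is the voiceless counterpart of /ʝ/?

/ç/

/ʝ/ is a voiced palatal fricative.
The voiceless counterpart is a voiceless palatal fricative — in this inventory, /ç/.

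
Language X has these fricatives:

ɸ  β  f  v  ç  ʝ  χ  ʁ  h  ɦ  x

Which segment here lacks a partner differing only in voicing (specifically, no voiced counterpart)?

Bilabial: /ɸ/ ~ /β/
Labiodental: /f/ ~ /v/
Palatal: /ç/ ~ /ʝ/
Uvular: /χ/ ~ /ʁ/
Glottal: /h/ ~ /ɦ/
Velar: only /x/ (voiceless); no voiced partner.
So /x/ is the unpaired segment.

/x/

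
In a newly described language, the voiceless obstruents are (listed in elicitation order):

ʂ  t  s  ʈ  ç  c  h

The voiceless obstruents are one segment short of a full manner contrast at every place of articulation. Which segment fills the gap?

alveolar: stop /t/, fricative /s/.
retroflex: stop /ʈ/, fricative /ʂ/.
palatal: stop /c/, fricative /ç/.
glottal: stop —, fricative /h/.
The glottal row has no stop member, so the gap is the glottal stop /ʔ/.

/ʔ/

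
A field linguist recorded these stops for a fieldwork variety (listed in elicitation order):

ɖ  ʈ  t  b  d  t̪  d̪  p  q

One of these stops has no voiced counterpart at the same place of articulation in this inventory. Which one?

Bilabial: /p/ ~ /b/
Dental: /t̪/ ~ /d̪/
Alveolar: /t/ ~ /d/
Retroflex: /ʈ/ ~ /ɖ/
Uvular: only /q/ (voiceless); no voiced partner.
So /q/ is the unpaired segment.

/q/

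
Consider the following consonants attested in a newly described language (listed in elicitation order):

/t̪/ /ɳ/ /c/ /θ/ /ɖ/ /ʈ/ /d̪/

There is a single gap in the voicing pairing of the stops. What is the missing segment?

/ɟ/

place of articulation  voiceless  voiced  
dental            t̪        d̪      
retroflex         ʈ         ɖ       
palatal           c         —       
The palatal row has no voiced member, so the gap is the voiced palatal stop /ɟ/.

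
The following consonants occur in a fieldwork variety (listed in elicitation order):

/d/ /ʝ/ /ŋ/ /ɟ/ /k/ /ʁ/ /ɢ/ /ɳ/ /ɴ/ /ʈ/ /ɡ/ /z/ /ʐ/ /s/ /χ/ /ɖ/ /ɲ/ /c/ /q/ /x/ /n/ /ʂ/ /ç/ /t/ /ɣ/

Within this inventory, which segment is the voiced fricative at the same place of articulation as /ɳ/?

/ʐ/

/ɳ/ is a retroflex nasal.
The voiced fricative at the same place is a voiced retroflex fricative — in this inventory, /ʐ/.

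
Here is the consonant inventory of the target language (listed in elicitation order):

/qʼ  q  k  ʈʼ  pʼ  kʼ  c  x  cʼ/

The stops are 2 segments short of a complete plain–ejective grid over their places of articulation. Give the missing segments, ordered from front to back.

/p/, /ʈ/

bilabial: plain —, ejective /pʼ/.
retroflex: plain —, ejective /ʈʼ/.
palatal: plain /c/, ejective /cʼ/.
velar: plain /k/, ejective /kʼ/.
uvular: plain /q/, ejective /qʼ/.
Gaps, from front to back: bilabial lacks plain (/p/); retroflex lacks plain (/ʈ/).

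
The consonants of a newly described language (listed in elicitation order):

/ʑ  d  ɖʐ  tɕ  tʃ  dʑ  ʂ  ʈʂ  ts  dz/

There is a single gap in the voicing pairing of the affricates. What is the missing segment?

Voiceless: /ts/ (alveolar), /tʃ/ (postalveolar), /ʈʂ/ (retroflex), /tɕ/ (alveolo-palatal).
Voiced: /dz/ (alveolar), /ɖʐ/ (retroflex), /dʑ/ (alveolo-palatal).
The postalveolar row has no voiced member, so the gap is the voiced postalveolar affricate /dʒ/.

/dʒ/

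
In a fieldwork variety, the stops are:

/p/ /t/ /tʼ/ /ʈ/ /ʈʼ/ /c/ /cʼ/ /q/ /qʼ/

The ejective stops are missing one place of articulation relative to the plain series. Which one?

bilabial

bilabial: plain /p/, ejective —.
alveolar: plain /t/, ejective /tʼ/.
retroflex: plain /ʈ/, ejective /ʈʼ/.
palatal: plain /c/, ejective /cʼ/.
uvular: plain /q/, ejective /qʼ/.
Every place of articulation has an ejective member except bilabial, where /pʼ/ would be expected.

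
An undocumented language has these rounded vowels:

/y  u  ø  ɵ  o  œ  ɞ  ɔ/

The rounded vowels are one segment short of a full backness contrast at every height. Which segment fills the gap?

Front: /y/ (high), /ø/ (high-mid), /œ/ (low-mid).
Central: /ɵ/ (high-mid), /ɞ/ (low-mid).
Back: /u/ (high), /o/ (high-mid), /ɔ/ (low-mid).
The high row has no central member, so the gap is the high central rounded vowel /ʉ/.

/ʉ/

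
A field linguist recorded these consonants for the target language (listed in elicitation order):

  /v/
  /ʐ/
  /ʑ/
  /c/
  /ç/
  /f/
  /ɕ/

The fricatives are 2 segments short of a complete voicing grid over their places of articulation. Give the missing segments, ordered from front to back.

labiodental: voiceless /f/, voiced /v/.
retroflex: voiceless —, voiced /ʐ/.
alveolo-palatal: voiceless /ɕ/, voiced /ʑ/.
palatal: voiceless /ç/, voiced —.
Gaps, from front to back: retroflex lacks voiceless (/ʂ/); palatal lacks voiced (/ʝ/).

/ʂ/, /ʝ/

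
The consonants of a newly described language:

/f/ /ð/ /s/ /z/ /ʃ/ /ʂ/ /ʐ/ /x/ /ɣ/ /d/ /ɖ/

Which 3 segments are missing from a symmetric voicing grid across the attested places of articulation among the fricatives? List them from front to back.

/v/, /θ/, /ʒ/

Voiceless: /f/ (labiodental), /s/ (alveolar), /ʃ/ (postalveolar), /ʂ/ (retroflex), /x/ (velar).
Voiced: /ð/ (dental), /z/ (alveolar), /ʐ/ (retroflex), /ɣ/ (velar).
Gaps, from front to back: labiodental lacks voiced (/v/); dental lacks voiceless (/θ/); postalveolar lacks voiced (/ʒ/).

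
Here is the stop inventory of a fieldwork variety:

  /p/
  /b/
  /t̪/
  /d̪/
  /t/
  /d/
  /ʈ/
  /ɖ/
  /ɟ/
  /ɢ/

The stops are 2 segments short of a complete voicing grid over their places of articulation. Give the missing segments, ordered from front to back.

Voiceless: /p/ (bilabial), /t̪/ (dental), /t/ (alveolar), /ʈ/ (retroflex).
Voiced: /b/ (bilabial), /d̪/ (dental), /d/ (alveolar), /ɖ/ (retroflex), /ɟ/ (palatal), /ɢ/ (uvular).
Gaps, from front to back: palatal lacks voiceless (/c/); uvular lacks voiceless (/q/).

/c/, /q/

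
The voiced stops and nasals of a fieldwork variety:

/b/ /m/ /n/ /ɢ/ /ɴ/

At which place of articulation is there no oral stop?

alveolar

Oral stop: /b/ (bilabial), /ɢ/ (uvular).
Nasal: /m/ (bilabial), /n/ (alveolar), /ɴ/ (uvular).
Every place of articulation has an oral stop member except alveolar, where /d/ would be expected.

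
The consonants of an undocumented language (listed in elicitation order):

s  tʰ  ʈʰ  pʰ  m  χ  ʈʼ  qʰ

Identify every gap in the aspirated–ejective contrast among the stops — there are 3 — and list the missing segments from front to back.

place of articulation  aspirated  ejective
bilabial          pʰ        —       
alveolar          tʰ        —       
retroflex         ʈʰ        ʈʼ      
uvular            qʰ        —       
Gaps, from front to back: bilabial lacks ejective (/pʼ/); alveolar lacks ejective (/tʼ/); uvular lacks ejective (/qʼ/).

/pʼ/, /tʼ/, /qʼ/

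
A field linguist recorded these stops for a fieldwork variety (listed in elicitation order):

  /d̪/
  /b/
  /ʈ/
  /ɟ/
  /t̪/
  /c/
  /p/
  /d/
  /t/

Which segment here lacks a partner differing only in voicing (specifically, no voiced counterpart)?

Bilabial: /p/ ~ /b/
Dental: /t̪/ ~ /d̪/
Alveolar: /t/ ~ /d/
Palatal: /c/ ~ /ɟ/
Retroflex: only /ʈ/ (voiceless); no voiced partner.
So /ʈ/ is the unpaired segment.

/ʈ/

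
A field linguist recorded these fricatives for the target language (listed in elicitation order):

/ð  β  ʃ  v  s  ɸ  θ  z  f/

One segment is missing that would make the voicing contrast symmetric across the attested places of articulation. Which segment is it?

/ʒ/

place of articulation  voiceless  voiced  
bilabial          ɸ         β       
labiodental       f         v       
dental            θ         ð       
alveolar          s         z       
postalveolar      ʃ         —       
The postalveolar row has no voiced member, so the gap is the voiced postalveolar fricative /ʒ/.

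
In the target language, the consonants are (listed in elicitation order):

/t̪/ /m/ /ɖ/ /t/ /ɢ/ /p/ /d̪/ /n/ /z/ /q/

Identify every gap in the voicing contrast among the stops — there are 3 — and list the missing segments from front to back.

place of articulation  voiceless  voiced  
bilabial          p         —       
dental            t̪        d̪      
alveolar          t         —       
retroflex         —         ɖ       
uvular            q         ɢ       
Gaps, from front to back: bilabial lacks voiced (/b/); alveolar lacks voiced (/d/); retroflex lacks voiceless (/ʈ/).

/b/, /d/, /ʈ/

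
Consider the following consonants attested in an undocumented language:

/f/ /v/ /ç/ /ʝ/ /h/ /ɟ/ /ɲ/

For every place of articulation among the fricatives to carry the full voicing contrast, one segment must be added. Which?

place of articulation  voiceless  voiced  
labiodental       f         v       
palatal           ç         ʝ       
glottal           h         —       
The glottal row has no voiced member, so the gap is the voiced glottal fricative /ɦ/.

/ɦ/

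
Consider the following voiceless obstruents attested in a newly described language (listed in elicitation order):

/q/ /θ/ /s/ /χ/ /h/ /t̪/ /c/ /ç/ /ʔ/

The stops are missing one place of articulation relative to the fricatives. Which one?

place of articulation  stop      fricative
dental            t̪        θ       
alveolar          —         s       
palatal           c         ç       
uvular            q         χ       
glottal           ʔ         h       
Every place of articulation has a stop member except alveolar, where /t/ would be expected.

alveolar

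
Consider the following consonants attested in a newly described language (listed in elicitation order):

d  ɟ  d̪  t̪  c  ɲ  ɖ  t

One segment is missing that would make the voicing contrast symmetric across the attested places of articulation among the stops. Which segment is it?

place of articulation  voiceless  voiced  
dental            t̪        d̪      
alveolar          t         d       
retroflex         —         ɖ       
palatal           c         ɟ       
The retroflex row has no voiceless member, so the gap is the voiceless retroflex stop /ʈ/.

/ʈ/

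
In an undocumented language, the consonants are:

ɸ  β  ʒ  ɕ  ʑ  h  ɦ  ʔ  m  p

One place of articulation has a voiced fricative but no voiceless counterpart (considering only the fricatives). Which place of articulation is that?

postalveolar

bilabial: voiceless /ɸ/, voiced /β/.
postalveolar: voiceless —, voiced /ʒ/.
alveolo-palatal: voiceless /ɕ/, voiced /ʑ/.
glottal: voiceless /h/, voiced /ɦ/.
Every place of articulation has a voiceless member except postalveolar, where /ʃ/ would be expected.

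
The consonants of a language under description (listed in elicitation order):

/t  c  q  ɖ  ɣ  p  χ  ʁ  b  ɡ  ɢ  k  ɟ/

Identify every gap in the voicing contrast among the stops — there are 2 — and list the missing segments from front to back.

bilabial: voiceless /p/, voiced /b/.
alveolar: voiceless /t/, voiced —.
retroflex: voiceless —, voiced /ɖ/.
palatal: voiceless /c/, voiced /ɟ/.
velar: voiceless /k/, voiced /ɡ/.
uvular: voiceless /q/, voiced /ɢ/.
Gaps, from front to back: alveolar lacks voiced (/d/); retroflex lacks voiceless (/ʈ/).

/d/, /ʈ/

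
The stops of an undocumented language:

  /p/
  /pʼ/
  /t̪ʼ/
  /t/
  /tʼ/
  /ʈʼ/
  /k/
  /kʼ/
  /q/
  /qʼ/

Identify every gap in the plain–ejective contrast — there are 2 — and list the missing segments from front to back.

/t̪/, /ʈ/

bilabial: plain /p/, ejective /pʼ/.
dental: plain —, ejective /t̪ʼ/.
alveolar: plain /t/, ejective /tʼ/.
retroflex: plain —, ejective /ʈʼ/.
velar: plain /k/, ejective /kʼ/.
uvular: plain /q/, ejective /qʼ/.
Gaps, from front to back: dental lacks plain (/t̪/); retroflex lacks plain (/ʈ/).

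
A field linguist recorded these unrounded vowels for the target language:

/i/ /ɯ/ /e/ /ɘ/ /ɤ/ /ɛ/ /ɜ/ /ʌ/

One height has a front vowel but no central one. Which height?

height            front     central   back    
high              i         —         ɯ       
high-mid          e         ɘ         ɤ       
low-mid           ɛ         ɜ         ʌ       
Every height has a central member except high, where /ɨ/ would be expected.

high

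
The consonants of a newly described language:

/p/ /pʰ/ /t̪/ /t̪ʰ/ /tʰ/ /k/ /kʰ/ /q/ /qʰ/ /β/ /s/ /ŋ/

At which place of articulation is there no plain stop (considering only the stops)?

place of articulation  plain     aspirated
bilabial          p         pʰ      
dental            t̪        t̪ʰ     
alveolar          —         tʰ      
velar             k         kʰ      
uvular            q         qʰ      
Every place of articulation has a plain member except alveolar, where /t/ would be expected.

alveolar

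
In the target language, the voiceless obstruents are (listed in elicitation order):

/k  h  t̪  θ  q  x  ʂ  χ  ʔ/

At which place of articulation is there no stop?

dental: stop /t̪/, fricative /θ/.
retroflex: stop —, fricative /ʂ/.
velar: stop /k/, fricative /x/.
uvular: stop /q/, fricative /χ/.
glottal: stop /ʔ/, fricative /h/.
Every place of articulation has a stop member except retroflex, where /ʈ/ would be expected.

retroflex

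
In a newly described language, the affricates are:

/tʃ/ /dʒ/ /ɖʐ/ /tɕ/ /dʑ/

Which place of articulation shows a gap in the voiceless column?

place of articulation  voiceless  voiced  
postalveolar      tʃ        dʒ      
retroflex         —         ɖʐ      
alveolo-palatal   tɕ        dʑ      
Every place of articulation has a voiceless member except retroflex, where /ʈʂ/ would be expected.

retroflex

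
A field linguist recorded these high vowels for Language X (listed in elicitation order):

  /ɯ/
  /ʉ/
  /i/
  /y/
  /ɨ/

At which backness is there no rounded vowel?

back

front: unrounded /i/, rounded /y/.
central: unrounded /ɨ/, rounded /ʉ/.
back: unrounded /ɯ/, rounded —.
Every backness has a rounded member except back, where /u/ would be expected.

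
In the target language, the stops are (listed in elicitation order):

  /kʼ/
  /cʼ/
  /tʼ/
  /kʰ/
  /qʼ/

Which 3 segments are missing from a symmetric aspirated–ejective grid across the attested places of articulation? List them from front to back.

/tʰ/, /cʰ/, /qʰ/

place of articulation  aspirated  ejective
alveolar          —         tʼ      
palatal           —         cʼ      
velar             kʰ        kʼ      
uvular            —         qʼ      
Gaps, from front to back: alveolar lacks aspirated (/tʰ/); palatal lacks aspirated (/cʰ/); uvular lacks aspirated (/qʰ/).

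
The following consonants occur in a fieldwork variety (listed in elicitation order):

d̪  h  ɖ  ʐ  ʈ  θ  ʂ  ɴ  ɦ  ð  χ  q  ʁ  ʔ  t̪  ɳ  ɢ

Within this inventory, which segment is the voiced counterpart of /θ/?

/ð/

/θ/ is a voiceless dental fricative.
The voiced counterpart is a voiced dental fricative — in this inventory, /ð/.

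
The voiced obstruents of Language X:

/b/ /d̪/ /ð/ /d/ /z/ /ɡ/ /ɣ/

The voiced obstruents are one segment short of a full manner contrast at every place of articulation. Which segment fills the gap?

/β/

Stop: /b/ (bilabial), /d̪/ (dental), /d/ (alveolar), /ɡ/ (velar).
Fricative: /ð/ (dental), /z/ (alveolar), /ɣ/ (velar).
The bilabial row has no fricative member, so the gap is the bilabial fricative /β/.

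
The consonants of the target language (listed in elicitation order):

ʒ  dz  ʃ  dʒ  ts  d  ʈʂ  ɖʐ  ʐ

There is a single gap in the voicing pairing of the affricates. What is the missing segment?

/tʃ/

place of articulation  voiceless  voiced  
alveolar          ts        dz      
postalveolar      —         dʒ      
retroflex         ʈʂ        ɖʐ      
The postalveolar row has no voiceless member, so the gap is the voiceless postalveolar affricate /tʃ/.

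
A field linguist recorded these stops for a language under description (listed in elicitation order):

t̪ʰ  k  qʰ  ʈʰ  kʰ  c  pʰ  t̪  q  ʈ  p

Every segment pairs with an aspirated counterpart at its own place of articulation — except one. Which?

Bilabial: /p/ ~ /pʰ/
Dental: /t̪/ ~ /t̪ʰ/
Retroflex: /ʈ/ ~ /ʈʰ/
Velar: /k/ ~ /kʰ/
Uvular: /q/ ~ /qʰ/
Palatal: only /c/ (plain); no aspirated partner.
So /c/ is the unpaired segment.

/c/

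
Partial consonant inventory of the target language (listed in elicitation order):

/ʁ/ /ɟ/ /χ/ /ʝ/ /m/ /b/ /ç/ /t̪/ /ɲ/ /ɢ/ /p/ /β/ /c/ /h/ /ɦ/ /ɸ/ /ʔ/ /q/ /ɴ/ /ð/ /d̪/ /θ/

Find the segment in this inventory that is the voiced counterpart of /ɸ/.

/β/

/ɸ/ is a voiceless bilabial fricative.
The voiced counterpart is a voiced bilabial fricative — in this inventory, /β/.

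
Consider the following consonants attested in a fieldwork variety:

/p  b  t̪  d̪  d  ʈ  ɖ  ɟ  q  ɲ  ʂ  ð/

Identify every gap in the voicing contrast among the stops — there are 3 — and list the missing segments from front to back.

/t/, /c/, /ɢ/

Voiceless: /p/ (bilabial), /t̪/ (dental), /ʈ/ (retroflex), /q/ (uvular).
Voiced: /b/ (bilabial), /d̪/ (dental), /d/ (alveolar), /ɖ/ (retroflex), /ɟ/ (palatal).
Gaps, from front to back: alveolar lacks voiceless (/t/); palatal lacks voiceless (/c/); uvular lacks voiced (/ɢ/).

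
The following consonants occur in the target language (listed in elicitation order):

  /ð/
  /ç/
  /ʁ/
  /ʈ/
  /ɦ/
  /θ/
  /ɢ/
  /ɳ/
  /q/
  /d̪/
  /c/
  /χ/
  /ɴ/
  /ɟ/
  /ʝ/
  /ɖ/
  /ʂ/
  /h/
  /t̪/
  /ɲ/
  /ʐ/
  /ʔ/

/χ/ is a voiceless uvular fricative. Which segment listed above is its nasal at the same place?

/ɴ/

The nasal at the same place is an uvular nasal — in this inventory, /ɴ/.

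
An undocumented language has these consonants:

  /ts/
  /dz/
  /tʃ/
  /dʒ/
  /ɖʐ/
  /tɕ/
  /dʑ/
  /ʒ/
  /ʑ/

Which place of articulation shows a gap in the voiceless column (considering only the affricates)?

retroflex

place of articulation  voiceless  voiced  
alveolar          ts        dz      
postalveolar      tʃ        dʒ      
retroflex         —         ɖʐ      
alveolo-palatal   tɕ        dʑ      
Every place of articulation has a voiceless member except retroflex, where /ʈʂ/ would be expected.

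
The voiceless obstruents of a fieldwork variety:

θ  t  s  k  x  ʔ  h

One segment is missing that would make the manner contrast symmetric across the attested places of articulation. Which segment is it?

/t̪/

place of articulation  stop      fricative
dental            —         θ       
alveolar          t         s       
velar             k         x       
glottal           ʔ         h       
The dental row has no stop member, so the gap is the dental stop /t̪/.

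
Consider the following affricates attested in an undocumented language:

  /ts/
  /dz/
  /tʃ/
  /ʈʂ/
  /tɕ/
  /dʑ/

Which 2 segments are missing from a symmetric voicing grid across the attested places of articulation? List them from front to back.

/dʒ/, /ɖʐ/

Voiceless: /ts/ (alveolar), /tʃ/ (postalveolar), /ʈʂ/ (retroflex), /tɕ/ (alveolo-palatal).
Voiced: /dz/ (alveolar), /dʑ/ (alveolo-palatal).
Gaps, from front to back: postalveolar lacks voiced (/dʒ/); retroflex lacks voiced (/ɖʐ/).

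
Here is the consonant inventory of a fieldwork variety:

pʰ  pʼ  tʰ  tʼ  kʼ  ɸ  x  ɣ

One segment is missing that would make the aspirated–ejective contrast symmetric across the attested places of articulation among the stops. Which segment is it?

bilabial: aspirated /pʰ/, ejective /pʼ/.
alveolar: aspirated /tʰ/, ejective /tʼ/.
velar: aspirated —, ejective /kʼ/.
The velar row has no aspirated member, so the gap is the aspirated velar stop /kʰ/.

/kʰ/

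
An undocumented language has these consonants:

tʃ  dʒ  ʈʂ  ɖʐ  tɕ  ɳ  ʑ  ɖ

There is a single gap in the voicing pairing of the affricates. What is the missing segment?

Voiceless: /tʃ/ (postalveolar), /ʈʂ/ (retroflex), /tɕ/ (alveolo-palatal).
Voiced: /dʒ/ (postalveolar), /ɖʐ/ (retroflex).
The alveolo-palatal row has no voiced member, so the gap is the voiced alveolo-palatal affricate /dʑ/.

/dʑ/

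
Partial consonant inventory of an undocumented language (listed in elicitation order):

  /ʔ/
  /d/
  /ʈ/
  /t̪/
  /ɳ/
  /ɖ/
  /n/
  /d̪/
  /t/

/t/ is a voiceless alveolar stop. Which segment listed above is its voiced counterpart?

The voiced counterpart is a voiced alveolar stop — in this inventory, /d/.

/d/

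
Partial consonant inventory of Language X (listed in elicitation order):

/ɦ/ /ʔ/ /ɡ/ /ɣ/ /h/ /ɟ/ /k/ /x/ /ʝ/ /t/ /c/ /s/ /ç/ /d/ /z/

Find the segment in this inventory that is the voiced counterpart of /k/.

/k/ is a voiceless velar stop.
The voiced counterpart is a voiced velar stop — in this inventory, /ɡ/.

/ɡ/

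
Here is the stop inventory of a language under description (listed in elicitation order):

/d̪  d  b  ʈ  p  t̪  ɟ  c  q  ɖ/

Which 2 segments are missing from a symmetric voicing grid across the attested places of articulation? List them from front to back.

Voiceless: /p/ (bilabial), /t̪/ (dental), /ʈ/ (retroflex), /c/ (palatal), /q/ (uvular).
Voiced: /b/ (bilabial), /d̪/ (dental), /d/ (alveolar), /ɖ/ (retroflex), /ɟ/ (palatal).
Gaps, from front to back: alveolar lacks voiceless (/t/); uvular lacks voiced (/ɢ/).

/t/, /ɢ/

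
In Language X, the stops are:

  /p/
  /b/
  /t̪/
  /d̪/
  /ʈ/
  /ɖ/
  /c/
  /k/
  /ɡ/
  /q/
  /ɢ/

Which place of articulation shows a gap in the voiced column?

palatal

bilabial: voiceless /p/, voiced /b/.
dental: voiceless /t̪/, voiced /d̪/.
retroflex: voiceless /ʈ/, voiced /ɖ/.
palatal: voiceless /c/, voiced —.
velar: voiceless /k/, voiced /ɡ/.
uvular: voiceless /q/, voiced /ɢ/.
Every place of articulation has a voiced member except palatal, where /ɟ/ would be expected.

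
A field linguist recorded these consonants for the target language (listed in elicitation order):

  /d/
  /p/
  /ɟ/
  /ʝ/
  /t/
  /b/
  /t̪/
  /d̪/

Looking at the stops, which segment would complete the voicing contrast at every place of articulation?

place of articulation  voiceless  voiced  
bilabial          p         b       
dental            t̪        d̪      
alveolar          t         d       
palatal           —         ɟ       
The palatal row has no voiceless member, so the gap is the voiceless palatal stop /c/.

/c/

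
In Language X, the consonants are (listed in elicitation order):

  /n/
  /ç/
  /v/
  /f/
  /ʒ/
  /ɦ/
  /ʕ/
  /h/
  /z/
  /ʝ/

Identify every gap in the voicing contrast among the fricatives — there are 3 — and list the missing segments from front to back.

/s/, /ʃ/, /ħ/

place of articulation  voiceless  voiced  
labiodental       f         v       
alveolar          —         z       
postalveolar      —         ʒ       
palatal           ç         ʝ       
pharyngeal        —         ʕ       
glottal           h         ɦ       
Gaps, from front to back: alveolar lacks voiceless (/s/); postalveolar lacks voiceless (/ʃ/); pharyngeal lacks voiceless (/ħ/).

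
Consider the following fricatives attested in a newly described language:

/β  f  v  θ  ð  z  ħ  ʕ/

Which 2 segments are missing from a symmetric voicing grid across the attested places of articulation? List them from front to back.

Voiceless: /f/ (labiodental), /θ/ (dental), /ħ/ (pharyngeal).
Voiced: /β/ (bilabial), /v/ (labiodental), /ð/ (dental), /z/ (alveolar), /ʕ/ (pharyngeal).
Gaps, from front to back: bilabial lacks voiceless (/ɸ/); alveolar lacks voiceless (/s/).

/ɸ/, /s/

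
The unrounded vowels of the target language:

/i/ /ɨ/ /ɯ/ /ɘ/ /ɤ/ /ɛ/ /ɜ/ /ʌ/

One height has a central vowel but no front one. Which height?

high: front /i/, central /ɨ/, back /ɯ/.
high-mid: front —, central /ɘ/, back /ɤ/.
low-mid: front /ɛ/, central /ɜ/, back /ʌ/.
Every height has a front member except high-mid, where /e/ would be expected.

high-mid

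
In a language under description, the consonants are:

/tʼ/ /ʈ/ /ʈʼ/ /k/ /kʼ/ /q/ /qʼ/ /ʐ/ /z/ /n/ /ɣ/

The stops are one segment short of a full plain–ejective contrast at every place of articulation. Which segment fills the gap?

alveolar: plain —, ejective /tʼ/.
retroflex: plain /ʈ/, ejective /ʈʼ/.
velar: plain /k/, ejective /kʼ/.
uvular: plain /q/, ejective /qʼ/.
The alveolar row has no plain member, so the gap is the plain alveolar stop /t/.

/t/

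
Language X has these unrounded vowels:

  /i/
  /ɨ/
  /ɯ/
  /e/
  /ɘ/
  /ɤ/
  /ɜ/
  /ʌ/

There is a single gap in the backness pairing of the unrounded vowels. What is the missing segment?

/ɛ/

height            front     central   back    
high              i         ɨ         ɯ       
high-mid          e         ɘ         ɤ       
low-mid           —         ɜ         ʌ       
The low-mid row has no front member, so the gap is the low-mid front unrounded vowel /ɛ/.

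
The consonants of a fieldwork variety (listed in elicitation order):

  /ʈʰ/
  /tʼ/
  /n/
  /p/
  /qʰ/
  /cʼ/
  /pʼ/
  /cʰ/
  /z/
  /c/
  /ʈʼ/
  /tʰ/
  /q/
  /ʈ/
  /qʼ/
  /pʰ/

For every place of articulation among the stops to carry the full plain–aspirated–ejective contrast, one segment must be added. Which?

place of articulation  plain     aspirated  ejective
bilabial          p         pʰ        pʼ      
alveolar          —         tʰ        tʼ      
retroflex         ʈ         ʈʰ        ʈʼ      
palatal           c         cʰ        cʼ      
uvular            q         qʰ        qʼ      
The alveolar row has no plain member, so the gap is the plain alveolar stop /t/.

/t/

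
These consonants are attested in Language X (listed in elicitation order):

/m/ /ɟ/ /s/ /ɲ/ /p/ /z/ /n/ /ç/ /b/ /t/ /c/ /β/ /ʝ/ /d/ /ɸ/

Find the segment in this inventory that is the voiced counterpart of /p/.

/p/ is a voiceless bilabial stop.
The voiced counterpart is a voiced bilabial stop — in this inventory, /b/.

/b/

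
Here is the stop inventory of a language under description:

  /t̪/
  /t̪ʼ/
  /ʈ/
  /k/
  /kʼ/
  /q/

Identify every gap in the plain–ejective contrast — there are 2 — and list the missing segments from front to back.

/ʈʼ/, /qʼ/

dental: plain /t̪/, ejective /t̪ʼ/.
retroflex: plain /ʈ/, ejective —.
velar: plain /k/, ejective /kʼ/.
uvular: plain /q/, ejective —.
Gaps, from front to back: retroflex lacks ejective (/ʈʼ/); uvular lacks ejective (/qʼ/).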